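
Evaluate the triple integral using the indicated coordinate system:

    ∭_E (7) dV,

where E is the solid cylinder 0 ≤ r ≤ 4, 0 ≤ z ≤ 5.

In cylindrical coordinates, x = r cos(θ), y = r sin(θ), z = z, and dV = r dr dθ dz.

The integrand becomes 7, so

    ∭_E (7) dV = ∫_{0}^{2π} ∫_{0}^{4} ∫_{0}^{5} (7) · r dz dr dθ.

Inner (z): 35r.
Middle (r from 0 to 4): 280.
Outer (θ): 560π.

Therefore the triple integral equals 560π.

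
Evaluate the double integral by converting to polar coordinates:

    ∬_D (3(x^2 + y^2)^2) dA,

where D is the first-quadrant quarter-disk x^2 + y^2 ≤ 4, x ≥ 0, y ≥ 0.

The region D is 0 ≤ r ≤ 2, 0 ≤ θ ≤ π/2 in polar coordinates, where x = r cos(θ), y = r sin(θ), and dA = r dr dθ.

Under the substitution, the integrand becomes 3r^4, so

    ∬_D (3(x^2 + y^2)^2) dA = ∫_{0}^{π/2} ∫_{0}^{2} (3r^4) · r dr dθ.

Inner integral (in r): ∫_{0}^{2} (3r^4) · r dr = 32.

Outer integral (in θ): ∫_{0}^{π/2} (32) dθ = 16π.

Therefore ∬_D (3(x^2 + y^2)^2) dA = 16π.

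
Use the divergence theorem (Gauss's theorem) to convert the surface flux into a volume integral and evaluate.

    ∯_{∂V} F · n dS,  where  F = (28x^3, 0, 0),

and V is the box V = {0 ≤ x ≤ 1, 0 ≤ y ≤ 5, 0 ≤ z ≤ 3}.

By the divergence theorem,

    ∯_{∂V} F · n dS = ∭_V (∇ · F) dV.

Compute the divergence:
    ∇ · F = ∂F_x/∂x + ∂F_y/∂y + ∂F_z/∂z = 84x^2 + 0 + 0 = 84x^2.

V is a rectangular box, so dV = dx dy dz with 0 ≤ x ≤ 1, 0 ≤ y ≤ 5, 0 ≤ z ≤ 3.

Integrate (84x^2) over V as an iterated integral:

    ∭_V (∇·F) dV = ∫_0^{1} ∫_0^{5} ∫_0^{3} (84x^2) dz dy dx.

Inner (z from 0 to 3): 252x^2.
Middle (y from 0 to 5): 1260x^2.
Outer (x from 0 to 1): 420.

Therefore ∯_{∂V} F · n dS = 420.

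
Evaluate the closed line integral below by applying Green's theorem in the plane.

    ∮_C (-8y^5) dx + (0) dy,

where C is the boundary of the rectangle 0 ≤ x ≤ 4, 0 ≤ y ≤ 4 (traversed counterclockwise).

Green's theorem converts the closed line integral into a double integral over the enclosed region D:

    ∮_C P dx + Q dy = ∬_D (∂Q/∂x - ∂P/∂y) dA.

Here P = -8y^5, Q = 0, so

    ∂Q/∂x = 0,    ∂P/∂y = -40y^4,
    ∂Q/∂x - ∂P/∂y = 40y^4.

D is the region 0 ≤ x ≤ 4, 0 ≤ y ≤ 4. Evaluating the double integral:

    ∬_D (40y^4) dA = ∫_0^{4} ∫_0^{4} (40y^4) dy dx.

Inner (y from 0 to 4): 8192.
Outer (x from 0 to 4): 32768.

Therefore ∮_C P dx + Q dy = 32768.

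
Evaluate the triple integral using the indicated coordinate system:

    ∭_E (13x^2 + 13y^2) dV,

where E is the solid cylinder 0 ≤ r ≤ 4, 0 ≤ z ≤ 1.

In cylindrical coordinates, x = r cos(θ), y = r sin(θ), z = z, and dV = r dr dθ dz.

The integrand becomes 13r^2, so

    ∭_E (13x^2 + 13y^2) dV = ∫_{0}^{2π} ∫_{0}^{4} ∫_{0}^{1} (13r^2) · r dz dr dθ.

Inner (z): 13r^3.
Middle (r from 0 to 4): 832.
Outer (θ): 1664π.

Therefore the triple integral equals 1664π.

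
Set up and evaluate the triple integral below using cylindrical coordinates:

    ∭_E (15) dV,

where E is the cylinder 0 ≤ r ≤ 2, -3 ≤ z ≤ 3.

In cylindrical coordinates, x = r cos(θ), y = r sin(θ), z = z, and dV = r dr dθ dz.

The integrand becomes 15, so

    ∭_E (15) dV = ∫_{0}^{2π} ∫_{0}^{2} ∫_{-3}^{3} (15) · r dz dr dθ.

Inner (z): 90r.
Middle (r from 0 to 2): 180.
Outer (θ): 360π.

Therefore the triple integral equals 360π.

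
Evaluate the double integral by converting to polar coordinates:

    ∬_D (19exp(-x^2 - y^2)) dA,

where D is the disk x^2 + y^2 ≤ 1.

The region D is 0 ≤ r ≤ 1, 0 ≤ θ ≤ 2π in polar coordinates, where x = r cos(θ), y = r sin(θ), and dA = r dr dθ.

Under the substitution, the integrand becomes 19exp(-r^2), so

    ∬_D (19exp(-x^2 - y^2)) dA = ∫_{0}^{2π} ∫_{0}^{1} (19exp(-r^2)) · r dr dθ.

Inner integral (in r): ∫_{0}^{1} (19exp(-r^2)) · r dr = 19/2 - 19exp(-1)/2.

Outer integral (in θ): ∫_{0}^{2π} (19/2 - 19exp(-1)/2) dθ = -19π exp(-1) + 19π.

Therefore ∬_D (19exp(-x^2 - y^2)) dA = -19π exp(-1) + 19π.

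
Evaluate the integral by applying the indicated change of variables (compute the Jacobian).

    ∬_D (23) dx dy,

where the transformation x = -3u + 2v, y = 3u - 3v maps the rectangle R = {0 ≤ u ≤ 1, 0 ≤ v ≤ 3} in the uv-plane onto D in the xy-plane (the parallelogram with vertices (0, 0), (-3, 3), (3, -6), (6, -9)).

Compute the Jacobian determinant of (x, y) with respect to (u, v):

    ∂(x,y)/∂(u,v) = | -3  2 | = (-3)(-3) - (2)(3) = 3.
                   | 3  -3 |

Its absolute value is |J| = 3 (the area scaling factor).

Substituting x = -3u + 2v, y = 3u - 3v into the integrand,

    23 → 23,

so the integral becomes

    ∬_R (23) · |J| du dv = ∫_0^1 ∫_0^3 (69) dv du.

Inner (v): 207.
Outer (u): 207.

Therefore ∬_D (23) dx dy = 207.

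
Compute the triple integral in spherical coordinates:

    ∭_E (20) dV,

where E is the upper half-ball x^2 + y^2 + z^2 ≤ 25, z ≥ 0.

In spherical coordinates, x = ρ sin(φ) cos(θ), y = ρ sin(φ) sin(θ), z = ρ cos(φ), and dV = ρ^2 sin(φ) dρ dφ dθ.

The integrand becomes 20, so

    ∭_E (20) dV = ∫_{0}^{2π} ∫_{0}^{π/2} ∫_{0}^{5} (20) · ρ^2 sin(φ) dρ dφ dθ.

Inner (ρ): 2500sin(φ)/3.
Middle (φ): 2500/3.
Outer (θ): 5000π/3.

Therefore the triple integral equals 5000π/3.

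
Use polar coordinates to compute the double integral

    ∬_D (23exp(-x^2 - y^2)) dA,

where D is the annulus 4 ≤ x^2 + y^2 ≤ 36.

The region D is 2 ≤ r ≤ 6, 0 ≤ θ ≤ 2π in polar coordinates, where x = r cos(θ), y = r sin(θ), and dA = r dr dθ.

Under the substitution, the integrand becomes 23exp(-r^2), so

    ∬_D (23exp(-x^2 - y^2)) dA = ∫_{0}^{2π} ∫_{2}^{6} (23exp(-r^2)) · r dr dθ.

Inner integral (in r): ∫_{2}^{6} (23exp(-r^2)) · r dr = -(23 - 23exp(32))exp(-36)/2.

Outer integral (in θ): ∫_{0}^{2π} (-(23 - 23exp(32))exp(-36)/2) dθ = -23π (1 - exp(32))exp(-36).

Therefore ∬_D (23exp(-x^2 - y^2)) dA = -23π (1 - exp(32))exp(-36).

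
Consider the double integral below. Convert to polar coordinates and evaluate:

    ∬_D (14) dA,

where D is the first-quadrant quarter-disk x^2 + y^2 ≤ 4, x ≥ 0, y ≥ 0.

The region D is 0 ≤ r ≤ 2, 0 ≤ θ ≤ π/2 in polar coordinates, where x = r cos(θ), y = r sin(θ), and dA = r dr dθ.

Under the substitution, the integrand becomes 14, so

    ∬_D (14) dA = ∫_{0}^{π/2} ∫_{0}^{2} (14) · r dr dθ.

Inner integral (in r): ∫_{0}^{2} (14) · r dr = 28.

Outer integral (in θ): ∫_{0}^{π/2} (28) dθ = 14π.

Therefore ∬_D (14) dA = 14π.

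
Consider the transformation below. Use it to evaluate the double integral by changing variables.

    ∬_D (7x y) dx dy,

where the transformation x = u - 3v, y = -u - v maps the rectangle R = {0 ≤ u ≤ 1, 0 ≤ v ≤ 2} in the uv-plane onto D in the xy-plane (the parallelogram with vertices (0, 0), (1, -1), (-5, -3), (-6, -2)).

Compute the Jacobian determinant of (x, y) with respect to (u, v):

    ∂(x,y)/∂(u,v) = | 1  -3 | = (1)(-1) - (-3)(-1) = -4.
                   | -1  -1 |

Its absolute value is |J| = 4 (the area scaling factor).

Substituting x = u - 3v, y = -u - v into the integrand,

    7x y → -7u^2 + 14u v + 21v^2,

so the integral becomes

    ∬_R (-7u^2 + 14u v + 21v^2) · |J| du dv = ∫_0^1 ∫_0^2 (-28u^2 + 56u v + 84v^2) dv du.

Inner (v): -56u^2 + 112u + 224.
Outer (u): 784/3.

Therefore ∬_D (7x y) dx dy = 784/3.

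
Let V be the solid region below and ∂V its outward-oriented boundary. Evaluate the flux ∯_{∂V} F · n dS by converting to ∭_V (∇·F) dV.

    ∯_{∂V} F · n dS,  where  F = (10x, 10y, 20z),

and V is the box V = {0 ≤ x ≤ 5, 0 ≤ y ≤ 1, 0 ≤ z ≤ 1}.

By the divergence theorem,

    ∯_{∂V} F · n dS = ∭_V (∇ · F) dV.

Compute the divergence:
    ∇ · F = ∂F_x/∂x + ∂F_y/∂y + ∂F_z/∂z = 10 + 10 + 20 = 40.

V is a rectangular box, so dV = dx dy dz with 0 ≤ x ≤ 5, 0 ≤ y ≤ 1, 0 ≤ z ≤ 1.

Integrate (40) over V as an iterated integral:

    ∭_V (∇·F) dV = ∫_0^{5} ∫_0^{1} ∫_0^{1} (40) dz dy dx.

Inner (z from 0 to 1): 40.
Middle (y from 0 to 1): 40.
Outer (x from 0 to 5): 200.

Therefore ∯_{∂V} F · n dS = 200.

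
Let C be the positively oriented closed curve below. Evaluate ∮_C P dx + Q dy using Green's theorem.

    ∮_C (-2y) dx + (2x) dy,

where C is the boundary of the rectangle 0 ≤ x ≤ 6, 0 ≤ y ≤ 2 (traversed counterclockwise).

Green's theorem converts the closed line integral into a double integral over the enclosed region D:

    ∮_C P dx + Q dy = ∬_D (∂Q/∂x - ∂P/∂y) dA.

Here P = -2y, Q = 2x, so

    ∂Q/∂x = 2,    ∂P/∂y = -2,
    ∂Q/∂x - ∂P/∂y = 4.

D is the region 0 ≤ x ≤ 6, 0 ≤ y ≤ 2. Evaluating the double integral:

    ∬_D (4) dA = ∫_0^{6} ∫_0^{2} (4) dy dx.

Inner (y from 0 to 2): 8.
Outer (x from 0 to 6): 48.

Therefore ∮_C P dx + Q dy = 48.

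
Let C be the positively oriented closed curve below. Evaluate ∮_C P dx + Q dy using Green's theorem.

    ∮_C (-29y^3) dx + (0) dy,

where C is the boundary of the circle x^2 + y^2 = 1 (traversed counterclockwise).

Green's theorem converts the closed line integral into a double integral over the enclosed region D:

    ∮_C P dx + Q dy = ∬_D (∂Q/∂x - ∂P/∂y) dA.

Here P = -29y^3, Q = 0, so

    ∂Q/∂x = 0,    ∂P/∂y = -87y^2,
    ∂Q/∂x - ∂P/∂y = 87y^2.

D is the region x^2 + y^2 ≤ 1. Evaluating the double integral:

In polar coordinates (x = r cos θ, y = r sin θ, dA = r dr dθ) the integrand becomes 87r^2sin(θ)^2, so

    ∬_D (87y^2) dA = ∫_0^{2π} ∫_0^{1} (87r^2sin(θ)^2) · r dr dθ.

Inner (r from 0 to 1): 87sin(θ)^2/4.
Outer (θ from 0 to 2π): 87π/4.

Therefore ∮_C P dx + Q dy = 87π/4.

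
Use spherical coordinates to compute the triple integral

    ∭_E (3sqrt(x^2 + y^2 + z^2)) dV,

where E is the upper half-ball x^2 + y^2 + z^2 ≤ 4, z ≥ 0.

In spherical coordinates, x = ρ sin(φ) cos(θ), y = ρ sin(φ) sin(θ), z = ρ cos(φ), and dV = ρ^2 sin(φ) dρ dφ dθ.

The integrand becomes 3ρ, so

    ∭_E (3sqrt(x^2 + y^2 + z^2)) dV = ∫_{0}^{2π} ∫_{0}^{π/2} ∫_{0}^{2} (3ρ) · ρ^2 sin(φ) dρ dφ dθ.

Inner (ρ): 12sin(φ).
Middle (φ): 12.
Outer (θ): 24π.

Therefore the triple integral equals 24π.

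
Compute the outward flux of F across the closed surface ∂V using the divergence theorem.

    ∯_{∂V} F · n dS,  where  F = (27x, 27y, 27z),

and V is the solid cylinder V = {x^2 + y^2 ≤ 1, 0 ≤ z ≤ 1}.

By the divergence theorem,

    ∯_{∂V} F · n dS = ∭_V (∇ · F) dV.

Compute the divergence:
    ∇ · F = ∂F_x/∂x + ∂F_y/∂y + ∂F_z/∂z = 27 + 27 + 27 = 81.

In cylindrical coordinates, x = r cos(θ), y = r sin(θ), z = z, dV = r dr dθ dz, with 0 ≤ r ≤ 1, 0 ≤ θ ≤ 2π, 0 ≤ z ≤ 1.

The integrand, after substitution and multiplying by the volume element, becomes (81) · r, so

    ∭_V (∇·F) dV = ∫_0^{2π} ∫_0^{1} ∫_0^{1} (81) · r dz dr dθ.

Inner (z from 0 to 1): 81r.
Middle (r from 0 to 1): 81/2.
Outer (θ from 0 to 2π): 81π.

Therefore ∯_{∂V} F · n dS = 81π.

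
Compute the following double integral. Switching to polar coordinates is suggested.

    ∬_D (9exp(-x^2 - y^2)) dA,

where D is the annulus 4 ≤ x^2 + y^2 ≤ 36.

The region D is 2 ≤ r ≤ 6, 0 ≤ θ ≤ 2π in polar coordinates, where x = r cos(θ), y = r sin(θ), and dA = r dr dθ.

Under the substitution, the integrand becomes 9exp(-r^2), so

    ∬_D (9exp(-x^2 - y^2)) dA = ∫_{0}^{2π} ∫_{2}^{6} (9exp(-r^2)) · r dr dθ.

Inner integral (in r): ∫_{2}^{6} (9exp(-r^2)) · r dr = -(9 - 9exp(32))exp(-36)/2.

Outer integral (in θ): ∫_{0}^{2π} (-(9 - 9exp(32))exp(-36)/2) dθ = -9π (1 - exp(32))exp(-36).

Therefore ∬_D (9exp(-x^2 - y^2)) dA = -9π (1 - exp(32))exp(-36).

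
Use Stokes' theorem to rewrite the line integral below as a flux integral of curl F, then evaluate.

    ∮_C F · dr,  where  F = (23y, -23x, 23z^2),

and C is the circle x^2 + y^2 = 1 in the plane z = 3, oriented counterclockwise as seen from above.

Let S be the flat disk x^2 + y^2 ≤ 1 in the plane z = 3, with upward unit normal n̂ = ẑ. By Stokes' theorem,

    ∮_C F · dr = ∬_S (∇ × F) · n̂ dS = ∬_D (curl F)_z dA,

where D is the disk x^2 + y^2 ≤ 1.

Compute the curl of F = (23y, -23x, 23z^2):
    (∇ × F)_x = ∂F_z/∂y - ∂F_y/∂z = 0,
    (∇ × F)_y = ∂F_x/∂z - ∂F_z/∂x = 0,
    (∇ × F)_z = ∂F_y/∂x - ∂F_x/∂y = -46.

On z = 3, (curl F)_z = -46.

Convert to polar (x = r cos θ, y = r sin θ, dA = r dr dθ); the integrand becomes -46, so

    ∬_D (curl F)_z dA = ∫_0^{2π} ∫_0^{1} (-46) · r dr dθ.

Inner (r from 0 to 1): -23.
Outer (θ from 0 to 2π): -46π.

Therefore ∮_C F · dr = -46π.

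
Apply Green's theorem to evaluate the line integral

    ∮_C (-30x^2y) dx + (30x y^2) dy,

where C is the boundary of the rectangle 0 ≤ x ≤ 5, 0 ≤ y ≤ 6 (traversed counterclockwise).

Green's theorem converts the closed line integral into a double integral over the enclosed region D:

    ∮_C P dx + Q dy = ∬_D (∂Q/∂x - ∂P/∂y) dA.

Here P = -30x^2y, Q = 30x y^2, so

    ∂Q/∂x = 30y^2,    ∂P/∂y = -30x^2,
    ∂Q/∂x - ∂P/∂y = 30x^2 + 30y^2.

D is the region 0 ≤ x ≤ 5, 0 ≤ y ≤ 6. Evaluating the double integral:

    ∬_D (30x^2 + 30y^2) dA = ∫_0^{5} ∫_0^{6} (30x^2 + 30y^2) dy dx.

Inner (y from 0 to 6): 180x^2 + 2160.
Outer (x from 0 to 5): 18300.

Therefore ∮_C P dx + Q dy = 18300.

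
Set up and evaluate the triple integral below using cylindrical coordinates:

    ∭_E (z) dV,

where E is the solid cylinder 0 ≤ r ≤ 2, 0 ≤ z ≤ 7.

In cylindrical coordinates, x = r cos(θ), y = r sin(θ), z = z, and dV = r dr dθ dz.

The integrand becomes z, so

    ∭_E (z) dV = ∫_{0}^{2π} ∫_{0}^{2} ∫_{0}^{7} (z) · r dz dr dθ.

Inner (z): 49r/2.
Middle (r from 0 to 2): 49.
Outer (θ): 98π.

Therefore the triple integral equals 98π.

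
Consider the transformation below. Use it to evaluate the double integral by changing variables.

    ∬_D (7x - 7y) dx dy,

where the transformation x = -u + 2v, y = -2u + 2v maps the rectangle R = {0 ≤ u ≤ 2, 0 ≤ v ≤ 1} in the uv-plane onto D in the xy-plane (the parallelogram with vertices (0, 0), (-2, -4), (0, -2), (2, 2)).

Compute the Jacobian determinant of (x, y) with respect to (u, v):

    ∂(x,y)/∂(u,v) = | -1  2 | = (-1)(2) - (2)(-2) = 2.
                   | -2  2 |

Its absolute value is |J| = 2 (the area scaling factor).

Substituting x = -u + 2v, y = -2u + 2v into the integrand,

    7x - 7y → 7u,

so the integral becomes

    ∬_R (7u) · |J| du dv = ∫_0^2 ∫_0^1 (14u) dv du.

Inner (v): 14u.
Outer (u): 28.

Therefore ∬_D (7x - 7y) dx dy = 28.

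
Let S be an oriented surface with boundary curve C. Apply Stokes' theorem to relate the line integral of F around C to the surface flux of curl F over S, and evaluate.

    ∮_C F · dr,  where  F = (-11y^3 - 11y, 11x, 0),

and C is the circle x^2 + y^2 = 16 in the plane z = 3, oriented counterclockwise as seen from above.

Let S be the flat disk x^2 + y^2 ≤ 16 in the plane z = 3, with upward unit normal n̂ = ẑ. By Stokes' theorem,

    ∮_C F · dr = ∬_S (∇ × F) · n̂ dS = ∬_D (curl F)_z dA,

where D is the disk x^2 + y^2 ≤ 16.

Compute the curl of F = (-11y^3 - 11y, 11x, 0):
    (∇ × F)_x = ∂F_z/∂y - ∂F_y/∂z = 0,
    (∇ × F)_y = ∂F_x/∂z - ∂F_z/∂x = 0,
    (∇ × F)_z = ∂F_y/∂x - ∂F_x/∂y = 33y^2 + 22.

On z = 3, (curl F)_z = 33y^2 + 22.

Convert to polar (x = r cos θ, y = r sin θ, dA = r dr dθ); the integrand becomes 33r^2sin(θ)^2 + 22, so

    ∬_D (curl F)_z dA = ∫_0^{2π} ∫_0^{4} (33r^2sin(θ)^2 + 22) · r dr dθ.

Inner (r from 0 to 4): 2112sin(θ)^2 + 176.
Outer (θ from 0 to 2π): 2464π.

Therefore ∮_C F · dr = 2464π.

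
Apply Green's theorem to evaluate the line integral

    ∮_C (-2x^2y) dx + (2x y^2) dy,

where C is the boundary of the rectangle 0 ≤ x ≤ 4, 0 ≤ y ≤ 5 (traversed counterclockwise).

Green's theorem converts the closed line integral into a double integral over the enclosed region D:

    ∮_C P dx + Q dy = ∬_D (∂Q/∂x - ∂P/∂y) dA.

Here P = -2x^2y, Q = 2x y^2, so

    ∂Q/∂x = 2y^2,    ∂P/∂y = -2x^2,
    ∂Q/∂x - ∂P/∂y = 2x^2 + 2y^2.

D is the region 0 ≤ x ≤ 4, 0 ≤ y ≤ 5. Evaluating the double integral:

    ∬_D (2x^2 + 2y^2) dA = ∫_0^{4} ∫_0^{5} (2x^2 + 2y^2) dy dx.

Inner (y from 0 to 5): 10x^2 + 250/3.
Outer (x from 0 to 4): 1640/3.

Therefore ∮_C P dx + Q dy = 1640/3.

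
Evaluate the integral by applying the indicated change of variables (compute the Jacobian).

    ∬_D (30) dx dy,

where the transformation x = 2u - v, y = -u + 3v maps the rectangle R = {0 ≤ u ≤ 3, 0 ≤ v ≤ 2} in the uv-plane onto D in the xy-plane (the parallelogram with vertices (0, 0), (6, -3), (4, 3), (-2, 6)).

Compute the Jacobian determinant of (x, y) with respect to (u, v):

    ∂(x,y)/∂(u,v) = | 2  -1 | = (2)(3) - (-1)(-1) = 5.
                   | -1  3 |

Its absolute value is |J| = 5 (the area scaling factor).

Substituting x = 2u - v, y = -u + 3v into the integrand,

    30 → 30,

so the integral becomes

    ∬_R (30) · |J| du dv = ∫_0^3 ∫_0^2 (150) dv du.

Inner (v): 300.
Outer (u): 900.

Therefore ∬_D (30) dx dy = 900.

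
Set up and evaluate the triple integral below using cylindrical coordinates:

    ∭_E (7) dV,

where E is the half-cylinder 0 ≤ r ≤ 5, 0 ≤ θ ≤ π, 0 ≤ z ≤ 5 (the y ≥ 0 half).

In cylindrical coordinates, x = r cos(θ), y = r sin(θ), z = z, and dV = r dr dθ dz.

The integrand becomes 7, so

    ∭_E (7) dV = ∫_{0}^{π} ∫_{0}^{5} ∫_{0}^{5} (7) · r dz dr dθ.

Inner (z): 35r.
Middle (r from 0 to 5): 875/2.
Outer (θ): 875π/2.

Therefore the triple integral equals 875π/2.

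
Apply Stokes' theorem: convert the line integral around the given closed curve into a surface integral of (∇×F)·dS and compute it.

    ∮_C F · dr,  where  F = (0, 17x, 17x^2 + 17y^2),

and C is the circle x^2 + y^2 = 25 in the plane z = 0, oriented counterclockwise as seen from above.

Let S be the flat disk x^2 + y^2 ≤ 25 in the plane z = 0, with upward unit normal n̂ = ẑ. By Stokes' theorem,

    ∮_C F · dr = ∬_S (∇ × F) · n̂ dS = ∬_D (curl F)_z dA,

where D is the disk x^2 + y^2 ≤ 25.

Compute the curl of F = (0, 17x, 17x^2 + 17y^2):
    (∇ × F)_x = ∂F_z/∂y - ∂F_y/∂z = 34y,
    (∇ × F)_y = ∂F_x/∂z - ∂F_z/∂x = -34x,
    (∇ × F)_z = ∂F_y/∂x - ∂F_x/∂y = 17.

On z = 0, (curl F)_z = 17.

Convert to polar (x = r cos θ, y = r sin θ, dA = r dr dθ); the integrand becomes 17, so

    ∬_D (curl F)_z dA = ∫_0^{2π} ∫_0^{5} (17) · r dr dθ.

Inner (r from 0 to 5): 425/2.
Outer (θ from 0 to 2π): 425π.

Therefore ∮_C F · dr = 425π.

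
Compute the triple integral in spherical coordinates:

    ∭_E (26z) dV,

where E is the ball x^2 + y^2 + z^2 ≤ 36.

In spherical coordinates, x = ρ sin(φ) cos(θ), y = ρ sin(φ) sin(θ), z = ρ cos(φ), and dV = ρ^2 sin(φ) dρ dφ dθ.

The integrand becomes 26ρ cos(φ), so

    ∭_E (26z) dV = ∫_{0}^{2π} ∫_{0}^{π} ∫_{0}^{6} (26ρ cos(φ)) · ρ^2 sin(φ) dρ dφ dθ.

Inner (ρ): 4212sin(2φ).
Middle (φ): 0.
Outer (θ): 0.

Therefore the triple integral equals 0.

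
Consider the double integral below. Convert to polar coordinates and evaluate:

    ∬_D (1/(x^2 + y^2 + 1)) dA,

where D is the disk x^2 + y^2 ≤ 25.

The region D is 0 ≤ r ≤ 5, 0 ≤ θ ≤ 2π in polar coordinates, where x = r cos(θ), y = r sin(θ), and dA = r dr dθ.

Under the substitution, the integrand becomes 1/(r^2 + 1), so

    ∬_D (1/(x^2 + y^2 + 1)) dA = ∫_{0}^{2π} ∫_{0}^{5} (1/(r^2 + 1)) · r dr dθ.

Inner integral (in r): ∫_{0}^{5} (1/(r^2 + 1)) · r dr = log(26)/2.

Outer integral (in θ): ∫_{0}^{2π} (log(26)/2) dθ = π log(26).

Therefore ∬_D (1/(x^2 + y^2 + 1)) dA = π log(26).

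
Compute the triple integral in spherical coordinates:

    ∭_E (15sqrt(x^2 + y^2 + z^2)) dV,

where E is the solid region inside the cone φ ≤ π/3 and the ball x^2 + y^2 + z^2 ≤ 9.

In spherical coordinates, x = ρ sin(φ) cos(θ), y = ρ sin(φ) sin(θ), z = ρ cos(φ), and dV = ρ^2 sin(φ) dρ dφ dθ.

The integrand becomes 15ρ, so

    ∭_E (15sqrt(x^2 + y^2 + z^2)) dV = ∫_{0}^{2π} ∫_{0}^{π/3} ∫_{0}^{3} (15ρ) · ρ^2 sin(φ) dρ dφ dθ.

Inner (ρ): 1215sin(φ)/4.
Middle (φ): 1215/8.
Outer (θ): 1215π/4.

Therefore the triple integral equals 1215π/4.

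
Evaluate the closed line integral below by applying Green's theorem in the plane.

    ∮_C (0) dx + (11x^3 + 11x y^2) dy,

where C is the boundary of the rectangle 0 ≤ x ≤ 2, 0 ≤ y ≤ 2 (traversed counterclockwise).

Green's theorem converts the closed line integral into a double integral over the enclosed region D:

    ∮_C P dx + Q dy = ∬_D (∂Q/∂x - ∂P/∂y) dA.

Here P = 0, Q = 11x^3 + 11x y^2, so

    ∂Q/∂x = 33x^2 + 11y^2,    ∂P/∂y = 0,
    ∂Q/∂x - ∂P/∂y = 33x^2 + 11y^2.

D is the region 0 ≤ x ≤ 2, 0 ≤ y ≤ 2. Evaluating the double integral:

    ∬_D (33x^2 + 11y^2) dA = ∫_0^{2} ∫_0^{2} (33x^2 + 11y^2) dy dx.

Inner (y from 0 to 2): 66x^2 + 88/3.
Outer (x from 0 to 2): 704/3.

Therefore ∮_C P dx + Q dy = 704/3.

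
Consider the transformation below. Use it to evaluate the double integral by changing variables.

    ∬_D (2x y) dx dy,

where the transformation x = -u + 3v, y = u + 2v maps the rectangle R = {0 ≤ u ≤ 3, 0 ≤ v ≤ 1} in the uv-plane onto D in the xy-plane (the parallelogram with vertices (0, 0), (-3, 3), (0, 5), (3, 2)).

Compute the Jacobian determinant of (x, y) with respect to (u, v):

    ∂(x,y)/∂(u,v) = | -1  3 | = (-1)(2) - (3)(1) = -5.
                   | 1  2 |

Its absolute value is |J| = 5 (the area scaling factor).

Substituting x = -u + 3v, y = u + 2v into the integrand,

    2x y → -2u^2 + 2u v + 12v^2,

so the integral becomes

    ∬_R (-2u^2 + 2u v + 12v^2) · |J| du dv = ∫_0^3 ∫_0^1 (-10u^2 + 10u v + 60v^2) dv du.

Inner (v): -10u^2 + 5u + 20.
Outer (u): -15/2.

Therefore ∬_D (2x y) dx dy = -15/2.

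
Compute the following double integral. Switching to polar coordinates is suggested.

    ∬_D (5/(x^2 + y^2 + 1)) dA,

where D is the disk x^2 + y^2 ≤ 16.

The region D is 0 ≤ r ≤ 4, 0 ≤ θ ≤ 2π in polar coordinates, where x = r cos(θ), y = r sin(θ), and dA = r dr dθ.

Under the substitution, the integrand becomes 5/(r^2 + 1), so

    ∬_D (5/(x^2 + y^2 + 1)) dA = ∫_{0}^{2π} ∫_{0}^{4} (5/(r^2 + 1)) · r dr dθ.

Inner integral (in r): ∫_{0}^{4} (5/(r^2 + 1)) · r dr = 5log(17)/2.

Outer integral (in θ): ∫_{0}^{2π} (5log(17)/2) dθ = 5π log(17).

Therefore ∬_D (5/(x^2 + y^2 + 1)) dA = 5π log(17).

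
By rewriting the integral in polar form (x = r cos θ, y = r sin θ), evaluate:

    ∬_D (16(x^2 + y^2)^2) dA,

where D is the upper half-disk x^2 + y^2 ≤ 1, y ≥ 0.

The region D is 0 ≤ r ≤ 1, 0 ≤ θ ≤ π in polar coordinates, where x = r cos(θ), y = r sin(θ), and dA = r dr dθ.

Under the substitution, the integrand becomes 16r^4, so

    ∬_D (16(x^2 + y^2)^2) dA = ∫_{0}^{π} ∫_{0}^{1} (16r^4) · r dr dθ.

Inner integral (in r): ∫_{0}^{1} (16r^4) · r dr = 8/3.

Outer integral (in θ): ∫_{0}^{π} (8/3) dθ = 8π/3.

Therefore ∬_D (16(x^2 + y^2)^2) dA = 8π/3.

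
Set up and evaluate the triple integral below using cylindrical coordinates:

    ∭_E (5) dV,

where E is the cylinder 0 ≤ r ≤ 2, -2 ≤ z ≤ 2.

In cylindrical coordinates, x = r cos(θ), y = r sin(θ), z = z, and dV = r dr dθ dz.

The integrand becomes 5, so

    ∭_E (5) dV = ∫_{0}^{2π} ∫_{0}^{2} ∫_{-2}^{2} (5) · r dz dr dθ.

Inner (z): 20r.
Middle (r from 0 to 2): 40.
Outer (θ): 80π.

Therefore the triple integral equals 80π.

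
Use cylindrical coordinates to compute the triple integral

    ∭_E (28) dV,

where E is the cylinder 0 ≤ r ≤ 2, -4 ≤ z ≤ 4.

In cylindrical coordinates, x = r cos(θ), y = r sin(θ), z = z, and dV = r dr dθ dz.

The integrand becomes 28, so

    ∭_E (28) dV = ∫_{0}^{2π} ∫_{0}^{2} ∫_{-4}^{4} (28) · r dz dr dθ.

Inner (z): 224r.
Middle (r from 0 to 2): 448.
Outer (θ): 896π.

Therefore the triple integral equals 896π.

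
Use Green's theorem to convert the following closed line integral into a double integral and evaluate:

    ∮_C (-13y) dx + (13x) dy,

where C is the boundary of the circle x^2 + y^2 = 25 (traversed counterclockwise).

Green's theorem converts the closed line integral into a double integral over the enclosed region D:

    ∮_C P dx + Q dy = ∬_D (∂Q/∂x - ∂P/∂y) dA.

Here P = -13y, Q = 13x, so

    ∂Q/∂x = 13,    ∂P/∂y = -13,
    ∂Q/∂x - ∂P/∂y = 26.

D is the region x^2 + y^2 ≤ 25. Evaluating the double integral:

In polar coordinates (x = r cos θ, y = r sin θ, dA = r dr dθ) the integrand becomes 26, so

    ∬_D (26) dA = ∫_0^{2π} ∫_0^{5} (26) · r dr dθ.

Inner (r from 0 to 5): 325.
Outer (θ from 0 to 2π): 650π.

Therefore ∮_C P dx + Q dy = 650π.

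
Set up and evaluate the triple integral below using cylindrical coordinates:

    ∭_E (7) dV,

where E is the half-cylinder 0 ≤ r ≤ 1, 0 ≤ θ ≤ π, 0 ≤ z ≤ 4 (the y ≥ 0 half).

In cylindrical coordinates, x = r cos(θ), y = r sin(θ), z = z, and dV = r dr dθ dz.

The integrand becomes 7, so

    ∭_E (7) dV = ∫_{0}^{π} ∫_{0}^{1} ∫_{0}^{4} (7) · r dz dr dθ.

Inner (z): 28r.
Middle (r from 0 to 1): 14.
Outer (θ): 14π.

Therefore the triple integral equals 14π.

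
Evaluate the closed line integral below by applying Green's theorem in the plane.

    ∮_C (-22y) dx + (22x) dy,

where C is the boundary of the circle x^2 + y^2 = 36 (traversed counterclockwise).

Green's theorem converts the closed line integral into a double integral over the enclosed region D:

    ∮_C P dx + Q dy = ∬_D (∂Q/∂x - ∂P/∂y) dA.

Here P = -22y, Q = 22x, so

    ∂Q/∂x = 22,    ∂P/∂y = -22,
    ∂Q/∂x - ∂P/∂y = 44.

D is the region x^2 + y^2 ≤ 36. Evaluating the double integral:

In polar coordinates (x = r cos θ, y = r sin θ, dA = r dr dθ) the integrand becomes 44, so

    ∬_D (44) dA = ∫_0^{2π} ∫_0^{6} (44) · r dr dθ.

Inner (r from 0 to 6): 792.
Outer (θ from 0 to 2π): 1584π.

Therefore ∮_C P dx + Q dy = 1584π.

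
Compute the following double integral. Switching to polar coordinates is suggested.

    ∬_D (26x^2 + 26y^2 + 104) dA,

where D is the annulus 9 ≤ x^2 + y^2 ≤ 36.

The region D is 3 ≤ r ≤ 6, 0 ≤ θ ≤ 2π in polar coordinates, where x = r cos(θ), y = r sin(θ), and dA = r dr dθ.

Under the substitution, the integrand becomes 26r^2 + 104, so

    ∬_D (26x^2 + 26y^2 + 104) dA = ∫_{0}^{2π} ∫_{3}^{6} (26r^2 + 104) · r dr dθ.

Inner integral (in r): ∫_{3}^{6} (26r^2 + 104) · r dr = 18603/2.

Outer integral (in θ): ∫_{0}^{2π} (18603/2) dθ = 18603π.

Therefore ∬_D (26x^2 + 26y^2 + 104) dA = 18603π.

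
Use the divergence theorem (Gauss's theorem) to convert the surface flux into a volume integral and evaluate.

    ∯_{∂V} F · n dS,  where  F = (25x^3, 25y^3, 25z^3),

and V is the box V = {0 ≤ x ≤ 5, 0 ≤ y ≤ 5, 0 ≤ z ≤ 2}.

By the divergence theorem,

    ∯_{∂V} F · n dS = ∭_V (∇ · F) dV.

Compute the divergence:
    ∇ · F = ∂F_x/∂x + ∂F_y/∂y + ∂F_z/∂z = 75x^2 + 75y^2 + 75z^2.

V is a rectangular box, so dV = dx dy dz with 0 ≤ x ≤ 5, 0 ≤ y ≤ 5, 0 ≤ z ≤ 2.

Integrate (75x^2 + 75y^2 + 75z^2) over V as an iterated integral:

    ∭_V (∇·F) dV = ∫_0^{5} ∫_0^{5} ∫_0^{2} (75x^2 + 75y^2 + 75z^2) dz dy dx.

Inner (z from 0 to 2): 150x^2 + 150y^2 + 200.
Middle (y from 0 to 5): 750x^2 + 7250.
Outer (x from 0 to 5): 67500.

Therefore ∯_{∂V} F · n dS = 67500.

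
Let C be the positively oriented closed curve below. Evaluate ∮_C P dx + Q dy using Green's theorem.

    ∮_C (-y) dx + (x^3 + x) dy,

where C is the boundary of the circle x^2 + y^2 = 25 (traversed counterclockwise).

Green's theorem converts the closed line integral into a double integral over the enclosed region D:

    ∮_C P dx + Q dy = ∬_D (∂Q/∂x - ∂P/∂y) dA.

Here P = -y, Q = x^3 + x, so

    ∂Q/∂x = 3x^2 + 1,    ∂P/∂y = -1,
    ∂Q/∂x - ∂P/∂y = 3x^2 + 2.

D is the region x^2 + y^2 ≤ 25. Evaluating the double integral:

In polar coordinates (x = r cos θ, y = r sin θ, dA = r dr dθ) the integrand becomes 3r^2cos(θ)^2 + 2, so

    ∬_D (3x^2 + 2) dA = ∫_0^{2π} ∫_0^{5} (3r^2cos(θ)^2 + 2) · r dr dθ.

Inner (r from 0 to 5): 1875cos(θ)^2/4 + 25.
Outer (θ from 0 to 2π): 2075π/4.

Therefore ∮_C P dx + Q dy = 2075π/4.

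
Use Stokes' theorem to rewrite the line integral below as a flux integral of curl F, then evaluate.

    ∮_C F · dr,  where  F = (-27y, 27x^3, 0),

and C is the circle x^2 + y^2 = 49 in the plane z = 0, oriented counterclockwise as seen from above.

Let S be the flat disk x^2 + y^2 ≤ 49 in the plane z = 0, with upward unit normal n̂ = ẑ. By Stokes' theorem,

    ∮_C F · dr = ∬_S (∇ × F) · n̂ dS = ∬_D (curl F)_z dA,

where D is the disk x^2 + y^2 ≤ 49.

Compute the curl of F = (-27y, 27x^3, 0):
    (∇ × F)_x = ∂F_z/∂y - ∂F_y/∂z = 0,
    (∇ × F)_y = ∂F_x/∂z - ∂F_z/∂x = 0,
    (∇ × F)_z = ∂F_y/∂x - ∂F_x/∂y = 81x^2 + 27.

On z = 0, (curl F)_z = 81x^2 + 27.

Convert to polar (x = r cos θ, y = r sin θ, dA = r dr dθ); the integrand becomes 81r^2cos(θ)^2 + 27, so

    ∬_D (curl F)_z dA = ∫_0^{2π} ∫_0^{7} (81r^2cos(θ)^2 + 27) · r dr dθ.

Inner (r from 0 to 7): 194481cos(θ)^2/4 + 1323/2.
Outer (θ from 0 to 2π): 199773π/4.

Therefore ∮_C F · dr = 199773π/4.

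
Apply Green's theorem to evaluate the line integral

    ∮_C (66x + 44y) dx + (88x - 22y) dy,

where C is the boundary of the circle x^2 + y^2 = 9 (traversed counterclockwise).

Green's theorem converts the closed line integral into a double integral over the enclosed region D:

    ∮_C P dx + Q dy = ∬_D (∂Q/∂x - ∂P/∂y) dA.

Here P = 66x + 44y, Q = 88x - 22y, so

    ∂Q/∂x = 88,    ∂P/∂y = 44,
    ∂Q/∂x - ∂P/∂y = 44.

D is the region x^2 + y^2 ≤ 9. Evaluating the double integral:

In polar coordinates (x = r cos θ, y = r sin θ, dA = r dr dθ) the integrand becomes 44, so

    ∬_D (44) dA = ∫_0^{2π} ∫_0^{3} (44) · r dr dθ.

Inner (r from 0 to 3): 198.
Outer (θ from 0 to 2π): 396π.

Therefore ∮_C P dx + Q dy = 396π.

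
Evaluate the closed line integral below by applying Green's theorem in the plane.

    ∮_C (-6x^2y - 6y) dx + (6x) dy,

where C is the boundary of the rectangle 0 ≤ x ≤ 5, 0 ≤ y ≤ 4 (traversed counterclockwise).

Green's theorem converts the closed line integral into a double integral over the enclosed region D:

    ∮_C P dx + Q dy = ∬_D (∂Q/∂x - ∂P/∂y) dA.

Here P = -6x^2y - 6y, Q = 6x, so

    ∂Q/∂x = 6,    ∂P/∂y = -6x^2 - 6,
    ∂Q/∂x - ∂P/∂y = 6x^2 + 12.

D is the region 0 ≤ x ≤ 5, 0 ≤ y ≤ 4. Evaluating the double integral:

    ∬_D (6x^2 + 12) dA = ∫_0^{5} ∫_0^{4} (6x^2 + 12) dy dx.

Inner (y from 0 to 4): 24x^2 + 48.
Outer (x from 0 to 5): 1240.

Therefore ∮_C P dx + Q dy = 1240.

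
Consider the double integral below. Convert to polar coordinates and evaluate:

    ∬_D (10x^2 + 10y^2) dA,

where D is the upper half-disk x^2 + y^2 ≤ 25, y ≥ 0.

The region D is 0 ≤ r ≤ 5, 0 ≤ θ ≤ π in polar coordinates, where x = r cos(θ), y = r sin(θ), and dA = r dr dθ.

Under the substitution, the integrand becomes 10r^2, so

    ∬_D (10x^2 + 10y^2) dA = ∫_{0}^{π} ∫_{0}^{5} (10r^2) · r dr dθ.

Inner integral (in r): ∫_{0}^{5} (10r^2) · r dr = 3125/2.

Outer integral (in θ): ∫_{0}^{π} (3125/2) dθ = 3125π/2.

Therefore ∬_D (10x^2 + 10y^2) dA = 3125π/2.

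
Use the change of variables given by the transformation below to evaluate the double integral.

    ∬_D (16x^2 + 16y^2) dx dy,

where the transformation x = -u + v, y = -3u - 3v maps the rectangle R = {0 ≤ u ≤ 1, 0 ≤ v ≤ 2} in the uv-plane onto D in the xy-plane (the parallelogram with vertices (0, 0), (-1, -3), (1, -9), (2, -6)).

Compute the Jacobian determinant of (x, y) with respect to (u, v):

    ∂(x,y)/∂(u,v) = | -1  1 | = (-1)(-3) - (1)(-3) = 6.
                   | -3  -3 |

Its absolute value is |J| = 6 (the area scaling factor).

Substituting x = -u + v, y = -3u - 3v into the integrand,

    16x^2 + 16y^2 → 160u^2 + 256u v + 160v^2,

so the integral becomes

    ∬_R (160u^2 + 256u v + 160v^2) · |J| du dv = ∫_0^1 ∫_0^2 (960u^2 + 1536u v + 960v^2) dv du.

Inner (v): 1920u^2 + 3072u + 2560.
Outer (u): 4736.

Therefore ∬_D (16x^2 + 16y^2) dx dy = 4736.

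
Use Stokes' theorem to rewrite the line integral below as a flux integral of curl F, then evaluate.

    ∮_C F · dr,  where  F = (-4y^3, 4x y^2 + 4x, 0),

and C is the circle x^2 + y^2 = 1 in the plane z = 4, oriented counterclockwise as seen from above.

Let S be the flat disk x^2 + y^2 ≤ 1 in the plane z = 4, with upward unit normal n̂ = ẑ. By Stokes' theorem,

    ∮_C F · dr = ∬_S (∇ × F) · n̂ dS = ∬_D (curl F)_z dA,

where D is the disk x^2 + y^2 ≤ 1.

Compute the curl of F = (-4y^3, 4x y^2 + 4x, 0):
    (∇ × F)_x = ∂F_z/∂y - ∂F_y/∂z = 0,
    (∇ × F)_y = ∂F_x/∂z - ∂F_z/∂x = 0,
    (∇ × F)_z = ∂F_y/∂x - ∂F_x/∂y = 16y^2 + 4.

On z = 4, (curl F)_z = 16y^2 + 4.

Convert to polar (x = r cos θ, y = r sin θ, dA = r dr dθ); the integrand becomes 16r^2sin(θ)^2 + 4, so

    ∬_D (curl F)_z dA = ∫_0^{2π} ∫_0^{1} (16r^2sin(θ)^2 + 4) · r dr dθ.

Inner (r from 0 to 1): 4 - 2cos(2θ).
Outer (θ from 0 to 2π): 8π.

Therefore ∮_C F · dr = 8π.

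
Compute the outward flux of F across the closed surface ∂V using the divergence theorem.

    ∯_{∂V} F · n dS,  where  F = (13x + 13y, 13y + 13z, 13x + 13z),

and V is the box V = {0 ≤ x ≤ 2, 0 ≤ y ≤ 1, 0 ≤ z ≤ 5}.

By the divergence theorem,

    ∯_{∂V} F · n dS = ∭_V (∇ · F) dV.

Compute the divergence:
    ∇ · F = ∂F_x/∂x + ∂F_y/∂y + ∂F_z/∂z = 13 + 13 + 13 = 39.

V is a rectangular box, so dV = dx dy dz with 0 ≤ x ≤ 2, 0 ≤ y ≤ 1, 0 ≤ z ≤ 5.

Integrate (39) over V as an iterated integral:

    ∭_V (∇·F) dV = ∫_0^{2} ∫_0^{1} ∫_0^{5} (39) dz dy dx.

Inner (z from 0 to 5): 195.
Middle (y from 0 to 1): 195.
Outer (x from 0 to 2): 390.

Therefore ∯_{∂V} F · n dS = 390.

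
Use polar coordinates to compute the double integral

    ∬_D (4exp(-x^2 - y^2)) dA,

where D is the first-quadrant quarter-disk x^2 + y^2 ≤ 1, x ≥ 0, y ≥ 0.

The region D is 0 ≤ r ≤ 1, 0 ≤ θ ≤ π/2 in polar coordinates, where x = r cos(θ), y = r sin(θ), and dA = r dr dθ.

Under the substitution, the integrand becomes 4exp(-r^2), so

    ∬_D (4exp(-x^2 - y^2)) dA = ∫_{0}^{π/2} ∫_{0}^{1} (4exp(-r^2)) · r dr dθ.

Inner integral (in r): ∫_{0}^{1} (4exp(-r^2)) · r dr = 2 - 2exp(-1).

Outer integral (in θ): ∫_{0}^{π/2} (2 - 2exp(-1)) dθ = -π exp(-1) + π.

Therefore ∬_D (4exp(-x^2 - y^2)) dA = -π exp(-1) + π.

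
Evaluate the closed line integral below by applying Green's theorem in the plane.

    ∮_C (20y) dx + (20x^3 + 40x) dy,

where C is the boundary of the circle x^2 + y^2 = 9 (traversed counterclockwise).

Green's theorem converts the closed line integral into a double integral over the enclosed region D:

    ∮_C P dx + Q dy = ∬_D (∂Q/∂x - ∂P/∂y) dA.

Here P = 20y, Q = 20x^3 + 40x, so

    ∂Q/∂x = 60x^2 + 40,    ∂P/∂y = 20,
    ∂Q/∂x - ∂P/∂y = 60x^2 + 20.

D is the region x^2 + y^2 ≤ 9. Evaluating the double integral:

In polar coordinates (x = r cos θ, y = r sin θ, dA = r dr dθ) the integrand becomes 60r^2cos(θ)^2 + 20, so

    ∬_D (60x^2 + 20) dA = ∫_0^{2π} ∫_0^{3} (60r^2cos(θ)^2 + 20) · r dr dθ.

Inner (r from 0 to 3): 1215cos(θ)^2 + 90.
Outer (θ from 0 to 2π): 1395π.

Therefore ∮_C P dx + Q dy = 1395π.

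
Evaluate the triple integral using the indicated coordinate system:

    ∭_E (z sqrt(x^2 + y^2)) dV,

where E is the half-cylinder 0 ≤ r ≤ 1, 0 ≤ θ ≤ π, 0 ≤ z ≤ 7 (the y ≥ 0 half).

In cylindrical coordinates, x = r cos(θ), y = r sin(θ), z = z, and dV = r dr dθ dz.

The integrand becomes r z, so

    ∭_E (z sqrt(x^2 + y^2)) dV = ∫_{0}^{π} ∫_{0}^{1} ∫_{0}^{7} (r z) · r dz dr dθ.

Inner (z): 49r^2/2.
Middle (r from 0 to 1): 49/6.
Outer (θ): 49π/6.

Therefore the triple integral equals 49π/6.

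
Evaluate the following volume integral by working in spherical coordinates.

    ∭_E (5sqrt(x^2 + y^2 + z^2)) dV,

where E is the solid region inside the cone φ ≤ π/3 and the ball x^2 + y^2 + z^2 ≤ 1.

In spherical coordinates, x = ρ sin(φ) cos(θ), y = ρ sin(φ) sin(θ), z = ρ cos(φ), and dV = ρ^2 sin(φ) dρ dφ dθ.

The integrand becomes 5ρ, so

    ∭_E (5sqrt(x^2 + y^2 + z^2)) dV = ∫_{0}^{2π} ∫_{0}^{π/3} ∫_{0}^{1} (5ρ) · ρ^2 sin(φ) dρ dφ dθ.

Inner (ρ): 5sin(φ)/4.
Middle (φ): 5/8.
Outer (θ): 5π/4.

Therefore the triple integral equals 5π/4.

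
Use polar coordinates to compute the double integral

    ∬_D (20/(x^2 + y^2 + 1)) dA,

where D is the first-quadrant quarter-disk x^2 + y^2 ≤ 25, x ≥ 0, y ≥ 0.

The region D is 0 ≤ r ≤ 5, 0 ≤ θ ≤ π/2 in polar coordinates, where x = r cos(θ), y = r sin(θ), and dA = r dr dθ.

Under the substitution, the integrand becomes 20/(r^2 + 1), so

    ∬_D (20/(x^2 + y^2 + 1)) dA = ∫_{0}^{π/2} ∫_{0}^{5} (20/(r^2 + 1)) · r dr dθ.

Inner integral (in r): ∫_{0}^{5} (20/(r^2 + 1)) · r dr = log(141167095653376).

Outer integral (in θ): ∫_{0}^{π/2} (log(141167095653376)) dθ = 5π log(26).

Therefore ∬_D (20/(x^2 + y^2 + 1)) dA = 5π log(26).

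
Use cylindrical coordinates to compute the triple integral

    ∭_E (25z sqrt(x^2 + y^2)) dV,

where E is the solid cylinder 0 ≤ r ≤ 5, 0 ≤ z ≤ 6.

In cylindrical coordinates, x = r cos(θ), y = r sin(θ), z = z, and dV = r dr dθ dz.

The integrand becomes 25r z, so

    ∭_E (25z sqrt(x^2 + y^2)) dV = ∫_{0}^{2π} ∫_{0}^{5} ∫_{0}^{6} (25r z) · r dz dr dθ.

Inner (z): 450r^2.
Middle (r from 0 to 5): 18750.
Outer (θ): 37500π.

Therefore the triple integral equals 37500π.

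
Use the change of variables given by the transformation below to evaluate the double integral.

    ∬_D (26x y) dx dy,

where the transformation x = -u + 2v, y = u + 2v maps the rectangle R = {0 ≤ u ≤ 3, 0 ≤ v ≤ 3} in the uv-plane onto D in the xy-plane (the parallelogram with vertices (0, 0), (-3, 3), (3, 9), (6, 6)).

Compute the Jacobian determinant of (x, y) with respect to (u, v):

    ∂(x,y)/∂(u,v) = | -1  2 | = (-1)(2) - (2)(1) = -4.
                   | 1  2 |

Its absolute value is |J| = 4 (the area scaling factor).

Substituting x = -u + 2v, y = u + 2v into the integrand,

    26x y → -26u^2 + 104v^2,

so the integral becomes

    ∬_R (-26u^2 + 104v^2) · |J| du dv = ∫_0^3 ∫_0^3 (-104u^2 + 416v^2) dv du.

Inner (v): 3744 - 312u^2.
Outer (u): 8424.

Therefore ∬_D (26x y) dx dy = 8424.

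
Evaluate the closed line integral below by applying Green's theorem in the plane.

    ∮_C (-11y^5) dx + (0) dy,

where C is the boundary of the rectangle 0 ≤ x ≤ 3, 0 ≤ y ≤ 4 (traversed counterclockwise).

Green's theorem converts the closed line integral into a double integral over the enclosed region D:

    ∮_C P dx + Q dy = ∬_D (∂Q/∂x - ∂P/∂y) dA.

Here P = -11y^5, Q = 0, so

    ∂Q/∂x = 0,    ∂P/∂y = -55y^4,
    ∂Q/∂x - ∂P/∂y = 55y^4.

D is the region 0 ≤ x ≤ 3, 0 ≤ y ≤ 4. Evaluating the double integral:

    ∬_D (55y^4) dA = ∫_0^{3} ∫_0^{4} (55y^4) dy dx.

Inner (y from 0 to 4): 11264.
Outer (x from 0 to 3): 33792.

Therefore ∮_C P dx + Q dy = 33792.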